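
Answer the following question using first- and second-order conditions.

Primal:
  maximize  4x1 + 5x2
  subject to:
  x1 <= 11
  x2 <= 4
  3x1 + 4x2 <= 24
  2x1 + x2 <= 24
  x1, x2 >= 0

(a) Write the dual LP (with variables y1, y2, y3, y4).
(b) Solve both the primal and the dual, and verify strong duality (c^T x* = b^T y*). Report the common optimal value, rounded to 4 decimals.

The standard primal-dual pair for 'max c^T x s.t. A x <= b, x >= 0' is:
  Dual:  min b^T y  s.t.  A^T y >= c,  y >= 0.

So the dual LP is:
  minimize  11y1 + 4y2 + 24y3 + 24y4
  subject to:
    y1 + 3y3 + 2y4 >= 4
    y2 + 4y3 + y4 >= 5
    y1, y2, y3, y4 >= 0

Solving the primal: x* = (8, 0).
  primal value c^T x* = 32.
Solving the dual: y* = (0, 0, 1.3333, 0).
  dual value b^T y* = 32.
Strong duality: c^T x* = b^T y*. Confirmed.

32


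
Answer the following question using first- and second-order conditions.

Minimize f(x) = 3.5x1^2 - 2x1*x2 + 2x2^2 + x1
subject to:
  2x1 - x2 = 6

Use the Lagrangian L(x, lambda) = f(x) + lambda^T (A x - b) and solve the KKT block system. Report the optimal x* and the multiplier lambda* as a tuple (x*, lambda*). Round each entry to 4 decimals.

Form the Lagrangian:
  L(x, lambda) = (1/2) x^T Q x + c^T x + lambda^T (A x - b)
Stationarity (grad_x L = 0): Q x + c + A^T lambda = 0.
Primal feasibility: A x = b.

This gives the KKT block system:
  [ Q   A^T ] [ x     ]   [-c ]
  [ A    0  ] [ lambda ] = [ b ]

Solving the linear system:
  x*      = (2.3333, -1.3333)
  lambda* = (-10)
  f(x*)   = 31.1667

x* = (2.3333, -1.3333), lambda* = (-10)


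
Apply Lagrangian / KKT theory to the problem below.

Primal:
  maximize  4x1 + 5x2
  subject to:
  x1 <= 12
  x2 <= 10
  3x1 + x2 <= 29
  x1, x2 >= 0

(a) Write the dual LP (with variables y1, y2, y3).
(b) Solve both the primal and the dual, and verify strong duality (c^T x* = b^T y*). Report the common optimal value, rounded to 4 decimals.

The standard primal-dual pair for 'max c^T x s.t. A x <= b, x >= 0' is:
  Dual:  min b^T y  s.t.  A^T y >= c,  y >= 0.

So the dual LP is:
  minimize  12y1 + 10y2 + 29y3
  subject to:
    y1 + 3y3 >= 4
    y2 + y3 >= 5
    y1, y2, y3 >= 0

Solving the primal: x* = (6.3333, 10).
  primal value c^T x* = 75.3333.
Solving the dual: y* = (0, 3.6667, 1.3333).
  dual value b^T y* = 75.3333.
Strong duality: c^T x* = b^T y*. Confirmed.

75.3333


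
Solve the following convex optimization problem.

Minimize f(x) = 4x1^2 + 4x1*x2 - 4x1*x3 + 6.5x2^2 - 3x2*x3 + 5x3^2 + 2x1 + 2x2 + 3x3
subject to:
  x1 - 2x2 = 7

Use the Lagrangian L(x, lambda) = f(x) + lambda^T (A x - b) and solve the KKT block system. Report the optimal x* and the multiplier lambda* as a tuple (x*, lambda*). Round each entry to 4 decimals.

Form the Lagrangian:
  L(x, lambda) = (1/2) x^T Q x + c^T x + lambda^T (A x - b)
Stationarity (grad_x L = 0): Q x + c + A^T lambda = 0.
Primal feasibility: A x = b.

This gives the KKT block system:
  [ Q   A^T ] [ x     ]   [-c ]
  [ A    0  ] [ lambda ] = [ b ]

Solving the linear system:
  x*      = (2.1534, -2.4233, -0.1656)
  lambda* = (-10.1963)
  f(x*)   = 35.1687

x* = (2.1534, -2.4233, -0.1656), lambda* = (-10.1963)


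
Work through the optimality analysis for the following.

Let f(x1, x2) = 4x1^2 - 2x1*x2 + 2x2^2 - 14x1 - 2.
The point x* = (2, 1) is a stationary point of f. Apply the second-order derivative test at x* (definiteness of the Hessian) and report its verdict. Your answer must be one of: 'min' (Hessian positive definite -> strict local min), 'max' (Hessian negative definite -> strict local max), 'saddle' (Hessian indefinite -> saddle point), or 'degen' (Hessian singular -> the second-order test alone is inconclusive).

Compute the Hessian H = grad^2 f:
  H = [[8, -2], [-2, 4]]
Verify stationarity: grad f(x*) = H x* + g = (0, 0).
Eigenvalues of H: 3.1716, 8.8284.
Both eigenvalues > 0, so H is positive definite -> x* is a strict local min.

min


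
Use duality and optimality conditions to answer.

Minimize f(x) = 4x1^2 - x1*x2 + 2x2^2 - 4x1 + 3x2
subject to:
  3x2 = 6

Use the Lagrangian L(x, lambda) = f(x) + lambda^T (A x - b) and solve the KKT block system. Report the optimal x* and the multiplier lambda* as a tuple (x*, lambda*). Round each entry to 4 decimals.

Form the Lagrangian:
  L(x, lambda) = (1/2) x^T Q x + c^T x + lambda^T (A x - b)
Stationarity (grad_x L = 0): Q x + c + A^T lambda = 0.
Primal feasibility: A x = b.

This gives the KKT block system:
  [ Q   A^T ] [ x     ]   [-c ]
  [ A    0  ] [ lambda ] = [ b ]

Solving the linear system:
  x*      = (0.75, 2)
  lambda* = (-3.4167)
  f(x*)   = 11.75

x* = (0.75, 2), lambda* = (-3.4167)


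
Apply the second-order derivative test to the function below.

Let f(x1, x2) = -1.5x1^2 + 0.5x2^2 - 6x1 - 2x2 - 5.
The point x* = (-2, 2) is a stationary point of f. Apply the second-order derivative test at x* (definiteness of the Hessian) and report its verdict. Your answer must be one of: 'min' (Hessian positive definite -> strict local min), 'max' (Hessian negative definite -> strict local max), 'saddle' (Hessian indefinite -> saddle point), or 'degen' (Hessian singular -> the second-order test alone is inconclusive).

Compute the Hessian H = grad^2 f:
  H = [[-3, 0], [0, 1]]
Verify stationarity: grad f(x*) = H x* + g = (0, 0).
Eigenvalues of H: -3, 1.
Eigenvalues have mixed signs, so H is indefinite -> x* is a saddle point.

saddle


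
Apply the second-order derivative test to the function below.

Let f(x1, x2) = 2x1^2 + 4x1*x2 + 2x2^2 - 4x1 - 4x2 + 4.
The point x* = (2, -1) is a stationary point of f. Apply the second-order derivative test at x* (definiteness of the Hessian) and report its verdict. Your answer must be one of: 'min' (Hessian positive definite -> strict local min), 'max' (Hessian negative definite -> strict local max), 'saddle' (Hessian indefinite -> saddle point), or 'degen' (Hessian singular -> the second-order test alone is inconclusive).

Compute the Hessian H = grad^2 f:
  H = [[4, 4], [4, 4]]
Verify stationarity: grad f(x*) = H x* + g = (0, 0).
Eigenvalues of H: 0, 8.
H has a zero eigenvalue (singular; positive semidefinite but not definite), so H is neither positive definite, negative definite, nor indefinite. The second-order test alone is inconclusive -> degen.
(Indeed, f is constant along the null direction of H through x*, so x* is not a strict local extremum.)

degen


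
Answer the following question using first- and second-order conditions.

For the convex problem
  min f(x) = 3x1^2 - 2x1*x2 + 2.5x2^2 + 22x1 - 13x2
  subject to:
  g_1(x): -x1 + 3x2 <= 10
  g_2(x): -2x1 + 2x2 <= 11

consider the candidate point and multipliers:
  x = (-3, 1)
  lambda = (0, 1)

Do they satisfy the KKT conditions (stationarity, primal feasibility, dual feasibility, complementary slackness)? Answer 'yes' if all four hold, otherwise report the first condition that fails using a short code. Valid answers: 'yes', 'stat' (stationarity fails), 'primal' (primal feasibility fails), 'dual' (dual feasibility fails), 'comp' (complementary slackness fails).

Gradient of f: grad f(x) = Q x + c = (2, -2)
Constraint values g_i(x) = a_i^T x - b_i:
  g_1((-3, 1)) = -4
  g_2((-3, 1)) = -3
Stationarity residual: grad f(x) + sum_i lambda_i a_i = (0, 0)
  -> stationarity OK
Primal feasibility (all g_i <= 0): OK
Dual feasibility (all lambda_i >= 0): OK
Complementary slackness (lambda_i * g_i(x) = 0 for all i): FAILS

Verdict: the first failing condition is complementary_slackness -> comp.

comp


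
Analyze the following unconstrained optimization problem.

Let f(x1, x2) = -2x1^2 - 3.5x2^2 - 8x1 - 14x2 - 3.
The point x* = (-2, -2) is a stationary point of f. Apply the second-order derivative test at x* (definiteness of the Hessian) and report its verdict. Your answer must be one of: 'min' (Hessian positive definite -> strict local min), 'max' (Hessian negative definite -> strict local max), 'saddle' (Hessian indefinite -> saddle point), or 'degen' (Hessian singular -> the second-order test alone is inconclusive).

Compute the Hessian H = grad^2 f:
  H = [[-4, 0], [0, -7]]
Verify stationarity: grad f(x*) = H x* + g = (0, 0).
Eigenvalues of H: -7, -4.
Both eigenvalues < 0, so H is negative definite -> x* is a strict local max.

max


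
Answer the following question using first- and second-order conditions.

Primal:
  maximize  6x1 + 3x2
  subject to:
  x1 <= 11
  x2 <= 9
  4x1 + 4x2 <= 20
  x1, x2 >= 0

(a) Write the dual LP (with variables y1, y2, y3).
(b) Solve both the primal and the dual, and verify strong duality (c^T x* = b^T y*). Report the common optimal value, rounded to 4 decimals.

The standard primal-dual pair for 'max c^T x s.t. A x <= b, x >= 0' is:
  Dual:  min b^T y  s.t.  A^T y >= c,  y >= 0.

So the dual LP is:
  minimize  11y1 + 9y2 + 20y3
  subject to:
    y1 + 4y3 >= 6
    y2 + 4y3 >= 3
    y1, y2, y3 >= 0

Solving the primal: x* = (5, 0).
  primal value c^T x* = 30.
Solving the dual: y* = (0, 0, 1.5).
  dual value b^T y* = 30.
Strong duality: c^T x* = b^T y*. Confirmed.

30


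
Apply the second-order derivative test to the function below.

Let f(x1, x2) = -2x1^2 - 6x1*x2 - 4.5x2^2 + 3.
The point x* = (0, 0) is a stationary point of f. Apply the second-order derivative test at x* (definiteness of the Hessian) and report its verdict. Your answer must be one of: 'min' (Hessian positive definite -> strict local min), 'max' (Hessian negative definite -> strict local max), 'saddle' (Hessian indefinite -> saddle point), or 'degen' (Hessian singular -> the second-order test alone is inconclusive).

Compute the Hessian H = grad^2 f:
  H = [[-4, -6], [-6, -9]]
Verify stationarity: grad f(x*) = H x* + g = (0, 0).
Eigenvalues of H: -13, 0.
H has a zero eigenvalue (singular; negative semidefinite but not definite), so H is neither positive definite, negative definite, nor indefinite. The second-order test alone is inconclusive -> degen.
(Indeed, f is constant along the null direction of H through x*, so x* is not a strict local extremum.)

degen


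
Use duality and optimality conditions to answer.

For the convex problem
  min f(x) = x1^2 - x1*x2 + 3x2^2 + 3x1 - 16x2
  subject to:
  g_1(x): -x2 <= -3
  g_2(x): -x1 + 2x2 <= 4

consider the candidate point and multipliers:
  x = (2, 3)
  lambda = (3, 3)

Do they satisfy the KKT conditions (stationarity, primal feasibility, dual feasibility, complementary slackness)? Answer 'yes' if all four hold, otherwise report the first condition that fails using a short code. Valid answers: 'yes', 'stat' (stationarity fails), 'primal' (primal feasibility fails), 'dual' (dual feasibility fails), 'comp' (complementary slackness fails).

Gradient of f: grad f(x) = Q x + c = (4, 0)
Constraint values g_i(x) = a_i^T x - b_i:
  g_1((2, 3)) = 0
  g_2((2, 3)) = 0
Stationarity residual: grad f(x) + sum_i lambda_i a_i = (1, 3)
  -> stationarity FAILS
Primal feasibility (all g_i <= 0): OK
Dual feasibility (all lambda_i >= 0): OK
Complementary slackness (lambda_i * g_i(x) = 0 for all i): OK

Verdict: the first failing condition is stationarity -> stat.

stat


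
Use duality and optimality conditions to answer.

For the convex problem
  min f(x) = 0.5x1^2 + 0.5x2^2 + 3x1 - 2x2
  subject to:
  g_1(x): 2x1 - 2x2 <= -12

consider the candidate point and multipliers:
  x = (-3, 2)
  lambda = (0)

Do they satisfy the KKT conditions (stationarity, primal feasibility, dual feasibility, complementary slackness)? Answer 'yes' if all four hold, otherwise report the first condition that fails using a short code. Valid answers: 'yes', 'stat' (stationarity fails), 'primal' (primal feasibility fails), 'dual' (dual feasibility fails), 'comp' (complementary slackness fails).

Gradient of f: grad f(x) = Q x + c = (0, 0)
Constraint values g_i(x) = a_i^T x - b_i:
  g_1((-3, 2)) = 2
Stationarity residual: grad f(x) + sum_i lambda_i a_i = (0, 0)
  -> stationarity OK
Primal feasibility (all g_i <= 0): FAILS
Dual feasibility (all lambda_i >= 0): OK
Complementary slackness (lambda_i * g_i(x) = 0 for all i): OK

Verdict: the first failing condition is primal_feasibility -> primal.

primal


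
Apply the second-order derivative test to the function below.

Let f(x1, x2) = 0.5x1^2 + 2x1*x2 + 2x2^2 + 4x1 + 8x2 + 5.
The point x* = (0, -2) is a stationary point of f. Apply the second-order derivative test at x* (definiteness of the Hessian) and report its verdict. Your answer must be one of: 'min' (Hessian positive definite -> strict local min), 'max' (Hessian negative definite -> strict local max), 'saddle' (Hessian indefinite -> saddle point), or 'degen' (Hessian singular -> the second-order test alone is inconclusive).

Compute the Hessian H = grad^2 f:
  H = [[1, 2], [2, 4]]
Verify stationarity: grad f(x*) = H x* + g = (0, 0).
Eigenvalues of H: 0, 5.
H has a zero eigenvalue (singular; positive semidefinite but not definite), so H is neither positive definite, negative definite, nor indefinite. The second-order test alone is inconclusive -> degen.
(Indeed, f is constant along the null direction of H through x*, so x* is not a strict local extremum.)

degen


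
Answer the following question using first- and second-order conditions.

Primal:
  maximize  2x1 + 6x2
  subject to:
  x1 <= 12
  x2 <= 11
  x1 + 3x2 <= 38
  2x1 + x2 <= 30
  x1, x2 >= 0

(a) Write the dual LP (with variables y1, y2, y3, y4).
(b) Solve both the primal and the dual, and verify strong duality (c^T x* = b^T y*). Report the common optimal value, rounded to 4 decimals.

The standard primal-dual pair for 'max c^T x s.t. A x <= b, x >= 0' is:
  Dual:  min b^T y  s.t.  A^T y >= c,  y >= 0.

So the dual LP is:
  minimize  12y1 + 11y2 + 38y3 + 30y4
  subject to:
    y1 + y3 + 2y4 >= 2
    y2 + 3y3 + y4 >= 6
    y1, y2, y3, y4 >= 0

Solving the primal: x* = (10.4, 9.2).
  primal value c^T x* = 76.
Solving the dual: y* = (0, 0, 2, 0).
  dual value b^T y* = 76.
Strong duality: c^T x* = b^T y*. Confirmed.

76


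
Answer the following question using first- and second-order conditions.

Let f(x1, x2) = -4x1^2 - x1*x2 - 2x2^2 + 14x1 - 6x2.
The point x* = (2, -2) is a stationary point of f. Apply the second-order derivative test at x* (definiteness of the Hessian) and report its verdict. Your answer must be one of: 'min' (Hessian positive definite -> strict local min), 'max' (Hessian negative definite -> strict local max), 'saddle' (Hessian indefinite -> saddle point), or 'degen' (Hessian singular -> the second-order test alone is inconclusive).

Compute the Hessian H = grad^2 f:
  H = [[-8, -1], [-1, -4]]
Verify stationarity: grad f(x*) = H x* + g = (0, 0).
Eigenvalues of H: -8.2361, -3.7639.
Both eigenvalues < 0, so H is negative definite -> x* is a strict local max.

max


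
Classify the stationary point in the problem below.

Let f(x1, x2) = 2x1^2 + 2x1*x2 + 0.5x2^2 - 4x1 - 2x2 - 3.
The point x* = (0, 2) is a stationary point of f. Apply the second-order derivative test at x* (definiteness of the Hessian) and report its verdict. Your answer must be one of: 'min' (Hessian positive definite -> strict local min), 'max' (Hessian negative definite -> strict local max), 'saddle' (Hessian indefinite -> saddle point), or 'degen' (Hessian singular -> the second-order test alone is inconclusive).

Compute the Hessian H = grad^2 f:
  H = [[4, 2], [2, 1]]
Verify stationarity: grad f(x*) = H x* + g = (0, 0).
Eigenvalues of H: 0, 5.
H has a zero eigenvalue (singular; positive semidefinite but not definite), so H is neither positive definite, negative definite, nor indefinite. The second-order test alone is inconclusive -> degen.
(Indeed, f is constant along the null direction of H through x*, so x* is not a strict local extremum.)

degen


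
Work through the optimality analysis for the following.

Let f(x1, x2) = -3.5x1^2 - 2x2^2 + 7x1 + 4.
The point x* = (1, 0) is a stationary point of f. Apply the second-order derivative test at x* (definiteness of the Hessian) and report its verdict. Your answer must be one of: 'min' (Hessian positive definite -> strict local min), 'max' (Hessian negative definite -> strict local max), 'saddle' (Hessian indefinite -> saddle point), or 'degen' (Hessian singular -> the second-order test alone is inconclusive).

Compute the Hessian H = grad^2 f:
  H = [[-7, 0], [0, -4]]
Verify stationarity: grad f(x*) = H x* + g = (0, 0).
Eigenvalues of H: -7, -4.
Both eigenvalues < 0, so H is negative definite -> x* is a strict local max.

max


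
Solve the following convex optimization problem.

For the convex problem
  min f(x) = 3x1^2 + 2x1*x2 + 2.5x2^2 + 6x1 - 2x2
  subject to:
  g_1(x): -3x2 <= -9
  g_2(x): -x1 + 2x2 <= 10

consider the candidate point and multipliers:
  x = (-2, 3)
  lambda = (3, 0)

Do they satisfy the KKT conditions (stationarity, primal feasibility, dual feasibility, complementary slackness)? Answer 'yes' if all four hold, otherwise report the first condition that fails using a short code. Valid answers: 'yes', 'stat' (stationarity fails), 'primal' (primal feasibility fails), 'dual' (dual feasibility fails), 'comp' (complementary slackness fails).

Gradient of f: grad f(x) = Q x + c = (0, 9)
Constraint values g_i(x) = a_i^T x - b_i:
  g_1((-2, 3)) = 0
  g_2((-2, 3)) = -2
Stationarity residual: grad f(x) + sum_i lambda_i a_i = (0, 0)
  -> stationarity OK
Primal feasibility (all g_i <= 0): OK
Dual feasibility (all lambda_i >= 0): OK
Complementary slackness (lambda_i * g_i(x) = 0 for all i): OK

Verdict: yes, KKT holds.

yes


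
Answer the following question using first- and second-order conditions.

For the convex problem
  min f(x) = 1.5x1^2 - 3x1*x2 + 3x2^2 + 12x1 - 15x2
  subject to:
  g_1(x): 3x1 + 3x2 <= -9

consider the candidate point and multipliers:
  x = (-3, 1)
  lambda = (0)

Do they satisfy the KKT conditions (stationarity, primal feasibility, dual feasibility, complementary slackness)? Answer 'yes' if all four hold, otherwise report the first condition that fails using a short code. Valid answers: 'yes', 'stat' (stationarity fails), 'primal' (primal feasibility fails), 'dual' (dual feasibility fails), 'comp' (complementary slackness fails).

Gradient of f: grad f(x) = Q x + c = (0, 0)
Constraint values g_i(x) = a_i^T x - b_i:
  g_1((-3, 1)) = 3
Stationarity residual: grad f(x) + sum_i lambda_i a_i = (0, 0)
  -> stationarity OK
Primal feasibility (all g_i <= 0): FAILS
Dual feasibility (all lambda_i >= 0): OK
Complementary slackness (lambda_i * g_i(x) = 0 for all i): OK

Verdict: the first failing condition is primal_feasibility -> primal.

primal


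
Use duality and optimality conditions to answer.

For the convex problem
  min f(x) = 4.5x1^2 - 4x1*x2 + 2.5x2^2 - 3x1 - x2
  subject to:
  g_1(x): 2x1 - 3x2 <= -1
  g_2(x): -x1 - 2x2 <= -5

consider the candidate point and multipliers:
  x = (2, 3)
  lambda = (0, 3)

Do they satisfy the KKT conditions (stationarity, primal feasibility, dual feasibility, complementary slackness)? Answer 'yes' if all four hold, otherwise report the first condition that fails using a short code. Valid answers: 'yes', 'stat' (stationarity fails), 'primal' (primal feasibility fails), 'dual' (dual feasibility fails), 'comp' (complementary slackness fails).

Gradient of f: grad f(x) = Q x + c = (3, 6)
Constraint values g_i(x) = a_i^T x - b_i:
  g_1((2, 3)) = -4
  g_2((2, 3)) = -3
Stationarity residual: grad f(x) + sum_i lambda_i a_i = (0, 0)
  -> stationarity OK
Primal feasibility (all g_i <= 0): OK
Dual feasibility (all lambda_i >= 0): OK
Complementary slackness (lambda_i * g_i(x) = 0 for all i): FAILS

Verdict: the first failing condition is complementary_slackness -> comp.

comp


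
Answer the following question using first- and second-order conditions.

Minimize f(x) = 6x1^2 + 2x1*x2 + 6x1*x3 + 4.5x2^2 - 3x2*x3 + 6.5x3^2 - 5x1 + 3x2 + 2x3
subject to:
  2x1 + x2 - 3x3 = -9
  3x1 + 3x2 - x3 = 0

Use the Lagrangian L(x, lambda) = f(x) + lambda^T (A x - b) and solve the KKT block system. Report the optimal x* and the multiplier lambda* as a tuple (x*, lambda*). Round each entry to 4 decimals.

Form the Lagrangian:
  L(x, lambda) = (1/2) x^T Q x + c^T x + lambda^T (A x - b)
Stationarity (grad_x L = 0): Q x + c + A^T lambda = 0.
Primal feasibility: A x = b.

This gives the KKT block system:
  [ Q   A^T ] [ x     ]   [-c ]
  [ A    0  ] [ lambda ] = [ b ]

Solving the linear system:
  x*      = (-1.3008, 2.2632, 2.8872)
  lambda* = (10.8654, -7.657)
  f(x*)   = 58.4284

x* = (-1.3008, 2.2632, 2.8872), lambda* = (10.8654, -7.657)


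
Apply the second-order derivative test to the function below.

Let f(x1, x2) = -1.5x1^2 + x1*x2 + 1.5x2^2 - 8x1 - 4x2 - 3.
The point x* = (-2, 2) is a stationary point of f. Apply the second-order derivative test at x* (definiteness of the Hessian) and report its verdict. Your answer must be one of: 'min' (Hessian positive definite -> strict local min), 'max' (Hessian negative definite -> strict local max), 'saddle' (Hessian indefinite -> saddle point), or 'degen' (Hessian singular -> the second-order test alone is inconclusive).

Compute the Hessian H = grad^2 f:
  H = [[-3, 1], [1, 3]]
Verify stationarity: grad f(x*) = H x* + g = (0, 0).
Eigenvalues of H: -3.1623, 3.1623.
Eigenvalues have mixed signs, so H is indefinite -> x* is a saddle point.

saddle


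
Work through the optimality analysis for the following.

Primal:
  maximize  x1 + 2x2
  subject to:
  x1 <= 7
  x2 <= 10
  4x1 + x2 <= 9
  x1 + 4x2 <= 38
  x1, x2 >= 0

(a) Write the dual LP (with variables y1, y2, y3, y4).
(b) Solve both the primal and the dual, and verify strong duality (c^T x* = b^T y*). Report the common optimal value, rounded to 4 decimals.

The standard primal-dual pair for 'max c^T x s.t. A x <= b, x >= 0' is:
  Dual:  min b^T y  s.t.  A^T y >= c,  y >= 0.

So the dual LP is:
  minimize  7y1 + 10y2 + 9y3 + 38y4
  subject to:
    y1 + 4y3 + y4 >= 1
    y2 + y3 + 4y4 >= 2
    y1, y2, y3, y4 >= 0

Solving the primal: x* = (0, 9).
  primal value c^T x* = 18.
Solving the dual: y* = (0, 0, 2, 0).
  dual value b^T y* = 18.
Strong duality: c^T x* = b^T y*. Confirmed.

18


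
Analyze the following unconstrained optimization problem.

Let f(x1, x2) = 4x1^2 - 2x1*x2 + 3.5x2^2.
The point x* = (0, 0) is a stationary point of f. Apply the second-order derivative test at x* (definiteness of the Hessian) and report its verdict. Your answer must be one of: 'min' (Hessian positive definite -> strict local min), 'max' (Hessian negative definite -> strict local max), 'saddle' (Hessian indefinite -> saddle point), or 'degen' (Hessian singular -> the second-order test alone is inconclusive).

Compute the Hessian H = grad^2 f:
  H = [[8, -2], [-2, 7]]
Verify stationarity: grad f(x*) = H x* + g = (0, 0).
Eigenvalues of H: 5.4384, 9.5616.
Both eigenvalues > 0, so H is positive definite -> x* is a strict local min.

min


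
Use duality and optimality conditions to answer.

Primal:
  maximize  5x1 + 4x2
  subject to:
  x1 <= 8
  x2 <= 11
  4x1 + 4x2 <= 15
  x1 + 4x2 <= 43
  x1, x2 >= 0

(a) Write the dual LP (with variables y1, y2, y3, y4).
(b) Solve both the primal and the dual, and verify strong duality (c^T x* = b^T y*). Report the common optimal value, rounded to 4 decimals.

The standard primal-dual pair for 'max c^T x s.t. A x <= b, x >= 0' is:
  Dual:  min b^T y  s.t.  A^T y >= c,  y >= 0.

So the dual LP is:
  minimize  8y1 + 11y2 + 15y3 + 43y4
  subject to:
    y1 + 4y3 + y4 >= 5
    y2 + 4y3 + 4y4 >= 4
    y1, y2, y3, y4 >= 0

Solving the primal: x* = (3.75, 0).
  primal value c^T x* = 18.75.
Solving the dual: y* = (0, 0, 1.25, 0).
  dual value b^T y* = 18.75.
Strong duality: c^T x* = b^T y*. Confirmed.

18.75


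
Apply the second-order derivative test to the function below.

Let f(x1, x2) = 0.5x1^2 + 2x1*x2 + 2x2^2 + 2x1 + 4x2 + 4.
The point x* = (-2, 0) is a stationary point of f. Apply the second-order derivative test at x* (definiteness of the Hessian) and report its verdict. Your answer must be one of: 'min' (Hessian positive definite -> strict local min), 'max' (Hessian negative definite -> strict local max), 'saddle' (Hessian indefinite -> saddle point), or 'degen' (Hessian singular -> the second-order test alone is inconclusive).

Compute the Hessian H = grad^2 f:
  H = [[1, 2], [2, 4]]
Verify stationarity: grad f(x*) = H x* + g = (0, 0).
Eigenvalues of H: 0, 5.
H has a zero eigenvalue (singular; positive semidefinite but not definite), so H is neither positive definite, negative definite, nor indefinite. The second-order test alone is inconclusive -> degen.
(Indeed, f is constant along the null direction of H through x*, so x* is not a strict local extremum.)

degen


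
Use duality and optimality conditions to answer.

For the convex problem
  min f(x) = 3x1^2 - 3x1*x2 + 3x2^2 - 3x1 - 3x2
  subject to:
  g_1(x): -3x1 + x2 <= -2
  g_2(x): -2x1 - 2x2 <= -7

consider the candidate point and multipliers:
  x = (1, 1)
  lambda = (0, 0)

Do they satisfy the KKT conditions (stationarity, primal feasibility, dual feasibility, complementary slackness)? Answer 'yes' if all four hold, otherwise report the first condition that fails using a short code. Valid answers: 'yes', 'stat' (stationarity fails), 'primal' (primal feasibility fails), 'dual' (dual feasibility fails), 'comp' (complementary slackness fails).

Gradient of f: grad f(x) = Q x + c = (0, 0)
Constraint values g_i(x) = a_i^T x - b_i:
  g_1((1, 1)) = 0
  g_2((1, 1)) = 3
Stationarity residual: grad f(x) + sum_i lambda_i a_i = (0, 0)
  -> stationarity OK
Primal feasibility (all g_i <= 0): FAILS
Dual feasibility (all lambda_i >= 0): OK
Complementary slackness (lambda_i * g_i(x) = 0 for all i): OK

Verdict: the first failing condition is primal_feasibility -> primal.

primal


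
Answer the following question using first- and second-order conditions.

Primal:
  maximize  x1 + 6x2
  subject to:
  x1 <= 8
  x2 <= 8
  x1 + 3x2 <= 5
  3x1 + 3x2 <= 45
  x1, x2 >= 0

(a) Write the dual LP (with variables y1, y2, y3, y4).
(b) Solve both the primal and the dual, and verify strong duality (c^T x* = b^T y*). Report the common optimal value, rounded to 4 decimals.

The standard primal-dual pair for 'max c^T x s.t. A x <= b, x >= 0' is:
  Dual:  min b^T y  s.t.  A^T y >= c,  y >= 0.

So the dual LP is:
  minimize  8y1 + 8y2 + 5y3 + 45y4
  subject to:
    y1 + y3 + 3y4 >= 1
    y2 + 3y3 + 3y4 >= 6
    y1, y2, y3, y4 >= 0

Solving the primal: x* = (0, 1.6667).
  primal value c^T x* = 10.
Solving the dual: y* = (0, 0, 2, 0).
  dual value b^T y* = 10.
Strong duality: c^T x* = b^T y*. Confirmed.

10


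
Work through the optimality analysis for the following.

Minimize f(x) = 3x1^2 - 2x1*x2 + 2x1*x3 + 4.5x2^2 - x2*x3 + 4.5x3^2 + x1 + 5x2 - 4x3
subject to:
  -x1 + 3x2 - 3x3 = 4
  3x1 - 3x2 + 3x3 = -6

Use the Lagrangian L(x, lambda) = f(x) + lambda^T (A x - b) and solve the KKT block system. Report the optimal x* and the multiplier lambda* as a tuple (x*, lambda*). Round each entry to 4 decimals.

Form the Lagrangian:
  L(x, lambda) = (1/2) x^T Q x + c^T x + lambda^T (A x - b)
Stationarity (grad_x L = 0): Q x + c + A^T lambda = 0.
Primal feasibility: A x = b.

This gives the KKT block system:
  [ Q   A^T ] [ x     ]   [-c ]
  [ A    0  ] [ lambda ] = [ b ]

Solving the linear system:
  x*      = (-1, 0.4375, -0.5625)
  lambda* = (-2.25, 1.5833)
  f(x*)   = 10.9688

x* = (-1, 0.4375, -0.5625), lambda* = (-2.25, 1.5833)


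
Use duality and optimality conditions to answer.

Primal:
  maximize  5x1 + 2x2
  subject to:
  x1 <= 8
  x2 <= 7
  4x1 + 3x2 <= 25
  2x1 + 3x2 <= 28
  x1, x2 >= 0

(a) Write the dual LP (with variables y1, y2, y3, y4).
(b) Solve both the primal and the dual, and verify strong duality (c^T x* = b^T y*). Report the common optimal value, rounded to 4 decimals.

The standard primal-dual pair for 'max c^T x s.t. A x <= b, x >= 0' is:
  Dual:  min b^T y  s.t.  A^T y >= c,  y >= 0.

So the dual LP is:
  minimize  8y1 + 7y2 + 25y3 + 28y4
  subject to:
    y1 + 4y3 + 2y4 >= 5
    y2 + 3y3 + 3y4 >= 2
    y1, y2, y3, y4 >= 0

Solving the primal: x* = (6.25, 0).
  primal value c^T x* = 31.25.
Solving the dual: y* = (0, 0, 1.25, 0).
  dual value b^T y* = 31.25.
Strong duality: c^T x* = b^T y*. Confirmed.

31.25


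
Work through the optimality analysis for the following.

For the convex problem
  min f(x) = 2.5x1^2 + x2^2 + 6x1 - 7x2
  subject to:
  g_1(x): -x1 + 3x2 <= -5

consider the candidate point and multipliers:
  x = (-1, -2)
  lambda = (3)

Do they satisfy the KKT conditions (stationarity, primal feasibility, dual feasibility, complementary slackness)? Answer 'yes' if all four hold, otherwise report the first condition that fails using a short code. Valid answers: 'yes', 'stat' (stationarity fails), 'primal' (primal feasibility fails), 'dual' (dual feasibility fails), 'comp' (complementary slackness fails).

Gradient of f: grad f(x) = Q x + c = (1, -11)
Constraint values g_i(x) = a_i^T x - b_i:
  g_1((-1, -2)) = 0
Stationarity residual: grad f(x) + sum_i lambda_i a_i = (-2, -2)
  -> stationarity FAILS
Primal feasibility (all g_i <= 0): OK
Dual feasibility (all lambda_i >= 0): OK
Complementary slackness (lambda_i * g_i(x) = 0 for all i): OK

Verdict: the first failing condition is stationarity -> stat.

stat


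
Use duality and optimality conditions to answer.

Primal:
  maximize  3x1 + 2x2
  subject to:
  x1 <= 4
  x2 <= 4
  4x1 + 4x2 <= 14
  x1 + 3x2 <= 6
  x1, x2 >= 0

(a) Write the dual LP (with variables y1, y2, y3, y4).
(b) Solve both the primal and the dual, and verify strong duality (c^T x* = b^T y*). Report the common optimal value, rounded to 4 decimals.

The standard primal-dual pair for 'max c^T x s.t. A x <= b, x >= 0' is:
  Dual:  min b^T y  s.t.  A^T y >= c,  y >= 0.

So the dual LP is:
  minimize  4y1 + 4y2 + 14y3 + 6y4
  subject to:
    y1 + 4y3 + y4 >= 3
    y2 + 4y3 + 3y4 >= 2
    y1, y2, y3, y4 >= 0

Solving the primal: x* = (3.5, 0).
  primal value c^T x* = 10.5.
Solving the dual: y* = (0, 0, 0.75, 0).
  dual value b^T y* = 10.5.
Strong duality: c^T x* = b^T y*. Confirmed.

10.5


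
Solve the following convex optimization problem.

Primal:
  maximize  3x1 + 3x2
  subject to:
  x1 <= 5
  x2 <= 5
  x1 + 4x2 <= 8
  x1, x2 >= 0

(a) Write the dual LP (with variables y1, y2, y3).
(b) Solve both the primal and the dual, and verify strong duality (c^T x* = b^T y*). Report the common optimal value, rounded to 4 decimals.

The standard primal-dual pair for 'max c^T x s.t. A x <= b, x >= 0' is:
  Dual:  min b^T y  s.t.  A^T y >= c,  y >= 0.

So the dual LP is:
  minimize  5y1 + 5y2 + 8y3
  subject to:
    y1 + y3 >= 3
    y2 + 4y3 >= 3
    y1, y2, y3 >= 0

Solving the primal: x* = (5, 0.75).
  primal value c^T x* = 17.25.
Solving the dual: y* = (2.25, 0, 0.75).
  dual value b^T y* = 17.25.
Strong duality: c^T x* = b^T y*. Confirmed.

17.25


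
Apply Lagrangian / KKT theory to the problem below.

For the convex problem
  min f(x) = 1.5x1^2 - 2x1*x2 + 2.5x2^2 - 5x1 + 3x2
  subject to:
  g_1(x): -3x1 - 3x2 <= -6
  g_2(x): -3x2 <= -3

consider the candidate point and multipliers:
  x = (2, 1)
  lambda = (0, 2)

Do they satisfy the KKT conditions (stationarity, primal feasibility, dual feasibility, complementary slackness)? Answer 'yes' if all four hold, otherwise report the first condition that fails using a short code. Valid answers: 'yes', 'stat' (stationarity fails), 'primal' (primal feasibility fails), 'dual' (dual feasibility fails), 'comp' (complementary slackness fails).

Gradient of f: grad f(x) = Q x + c = (-1, 4)
Constraint values g_i(x) = a_i^T x - b_i:
  g_1((2, 1)) = -3
  g_2((2, 1)) = 0
Stationarity residual: grad f(x) + sum_i lambda_i a_i = (-1, -2)
  -> stationarity FAILS
Primal feasibility (all g_i <= 0): OK
Dual feasibility (all lambda_i >= 0): OK
Complementary slackness (lambda_i * g_i(x) = 0 for all i): OK

Verdict: the first failing condition is stationarity -> stat.

stat


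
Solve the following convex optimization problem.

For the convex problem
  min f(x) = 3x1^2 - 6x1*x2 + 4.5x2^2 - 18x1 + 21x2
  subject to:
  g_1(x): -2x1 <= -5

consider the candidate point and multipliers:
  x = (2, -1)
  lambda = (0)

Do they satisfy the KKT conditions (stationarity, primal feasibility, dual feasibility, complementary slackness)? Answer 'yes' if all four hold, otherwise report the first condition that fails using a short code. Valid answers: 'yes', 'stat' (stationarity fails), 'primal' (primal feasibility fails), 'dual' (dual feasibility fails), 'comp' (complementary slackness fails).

Gradient of f: grad f(x) = Q x + c = (0, 0)
Constraint values g_i(x) = a_i^T x - b_i:
  g_1((2, -1)) = 1
Stationarity residual: grad f(x) + sum_i lambda_i a_i = (0, 0)
  -> stationarity OK
Primal feasibility (all g_i <= 0): FAILS
Dual feasibility (all lambda_i >= 0): OK
Complementary slackness (lambda_i * g_i(x) = 0 for all i): OK

Verdict: the first failing condition is primal_feasibility -> primal.

primal


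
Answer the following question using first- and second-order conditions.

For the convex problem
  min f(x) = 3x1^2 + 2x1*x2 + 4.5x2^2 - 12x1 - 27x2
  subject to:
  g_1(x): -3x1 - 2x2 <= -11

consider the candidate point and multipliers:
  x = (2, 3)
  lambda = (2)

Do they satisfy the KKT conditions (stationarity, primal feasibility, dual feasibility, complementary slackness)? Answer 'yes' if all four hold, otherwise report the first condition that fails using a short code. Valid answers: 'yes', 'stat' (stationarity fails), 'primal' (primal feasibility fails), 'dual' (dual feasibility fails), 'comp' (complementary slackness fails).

Gradient of f: grad f(x) = Q x + c = (6, 4)
Constraint values g_i(x) = a_i^T x - b_i:
  g_1((2, 3)) = -1
Stationarity residual: grad f(x) + sum_i lambda_i a_i = (0, 0)
  -> stationarity OK
Primal feasibility (all g_i <= 0): OK
Dual feasibility (all lambda_i >= 0): OK
Complementary slackness (lambda_i * g_i(x) = 0 for all i): FAILS

Verdict: the first failing condition is complementary_slackness -> comp.

comp


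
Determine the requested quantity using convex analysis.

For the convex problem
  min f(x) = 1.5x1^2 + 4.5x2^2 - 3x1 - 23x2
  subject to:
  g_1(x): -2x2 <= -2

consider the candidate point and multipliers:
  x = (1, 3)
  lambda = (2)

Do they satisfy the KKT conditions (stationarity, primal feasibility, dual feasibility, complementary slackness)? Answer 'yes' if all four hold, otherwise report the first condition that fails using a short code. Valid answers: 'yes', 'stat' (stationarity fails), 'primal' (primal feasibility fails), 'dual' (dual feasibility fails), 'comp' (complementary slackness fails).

Gradient of f: grad f(x) = Q x + c = (0, 4)
Constraint values g_i(x) = a_i^T x - b_i:
  g_1((1, 3)) = -4
Stationarity residual: grad f(x) + sum_i lambda_i a_i = (0, 0)
  -> stationarity OK
Primal feasibility (all g_i <= 0): OK
Dual feasibility (all lambda_i >= 0): OK
Complementary slackness (lambda_i * g_i(x) = 0 for all i): FAILS

Verdict: the first failing condition is complementary_slackness -> comp.

comp


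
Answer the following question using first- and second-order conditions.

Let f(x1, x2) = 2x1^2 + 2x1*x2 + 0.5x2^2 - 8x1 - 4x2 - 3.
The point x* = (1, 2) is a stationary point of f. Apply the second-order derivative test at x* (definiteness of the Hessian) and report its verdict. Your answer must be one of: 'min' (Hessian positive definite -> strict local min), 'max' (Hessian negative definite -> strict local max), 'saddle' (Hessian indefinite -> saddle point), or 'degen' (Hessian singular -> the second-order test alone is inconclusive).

Compute the Hessian H = grad^2 f:
  H = [[4, 2], [2, 1]]
Verify stationarity: grad f(x*) = H x* + g = (0, 0).
Eigenvalues of H: 0, 5.
H has a zero eigenvalue (singular; positive semidefinite but not definite), so H is neither positive definite, negative definite, nor indefinite. The second-order test alone is inconclusive -> degen.
(Indeed, f is constant along the null direction of H through x*, so x* is not a strict local extremum.)

degen


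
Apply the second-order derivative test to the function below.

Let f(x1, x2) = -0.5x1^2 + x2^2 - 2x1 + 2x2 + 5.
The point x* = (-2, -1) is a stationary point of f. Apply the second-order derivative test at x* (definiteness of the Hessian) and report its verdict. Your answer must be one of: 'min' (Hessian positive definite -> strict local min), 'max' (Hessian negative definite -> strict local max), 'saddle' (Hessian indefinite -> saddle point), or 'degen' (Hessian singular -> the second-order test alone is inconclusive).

Compute the Hessian H = grad^2 f:
  H = [[-1, 0], [0, 2]]
Verify stationarity: grad f(x*) = H x* + g = (0, 0).
Eigenvalues of H: -1, 2.
Eigenvalues have mixed signs, so H is indefinite -> x* is a saddle point.

saddle


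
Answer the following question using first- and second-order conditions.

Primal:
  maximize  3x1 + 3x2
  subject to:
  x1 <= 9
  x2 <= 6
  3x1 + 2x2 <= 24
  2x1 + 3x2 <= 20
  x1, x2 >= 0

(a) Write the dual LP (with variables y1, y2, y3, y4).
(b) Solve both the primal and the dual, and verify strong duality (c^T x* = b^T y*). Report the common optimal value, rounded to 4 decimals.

The standard primal-dual pair for 'max c^T x s.t. A x <= b, x >= 0' is:
  Dual:  min b^T y  s.t.  A^T y >= c,  y >= 0.

So the dual LP is:
  minimize  9y1 + 6y2 + 24y3 + 20y4
  subject to:
    y1 + 3y3 + 2y4 >= 3
    y2 + 2y3 + 3y4 >= 3
    y1, y2, y3, y4 >= 0

Solving the primal: x* = (6.4, 2.4).
  primal value c^T x* = 26.4.
Solving the dual: y* = (0, 0, 0.6, 0.6).
  dual value b^T y* = 26.4.
Strong duality: c^T x* = b^T y*. Confirmed.

26.4


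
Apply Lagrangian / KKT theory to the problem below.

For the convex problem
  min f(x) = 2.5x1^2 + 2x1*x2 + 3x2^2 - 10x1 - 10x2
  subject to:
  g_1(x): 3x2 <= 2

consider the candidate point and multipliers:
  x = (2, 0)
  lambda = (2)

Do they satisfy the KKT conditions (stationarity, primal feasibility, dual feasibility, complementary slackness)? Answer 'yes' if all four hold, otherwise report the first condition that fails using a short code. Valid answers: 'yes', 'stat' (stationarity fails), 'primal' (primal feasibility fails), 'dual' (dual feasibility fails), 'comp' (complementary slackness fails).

Gradient of f: grad f(x) = Q x + c = (0, -6)
Constraint values g_i(x) = a_i^T x - b_i:
  g_1((2, 0)) = -2
Stationarity residual: grad f(x) + sum_i lambda_i a_i = (0, 0)
  -> stationarity OK
Primal feasibility (all g_i <= 0): OK
Dual feasibility (all lambda_i >= 0): OK
Complementary slackness (lambda_i * g_i(x) = 0 for all i): FAILS

Verdict: the first failing condition is complementary_slackness -> comp.

comp


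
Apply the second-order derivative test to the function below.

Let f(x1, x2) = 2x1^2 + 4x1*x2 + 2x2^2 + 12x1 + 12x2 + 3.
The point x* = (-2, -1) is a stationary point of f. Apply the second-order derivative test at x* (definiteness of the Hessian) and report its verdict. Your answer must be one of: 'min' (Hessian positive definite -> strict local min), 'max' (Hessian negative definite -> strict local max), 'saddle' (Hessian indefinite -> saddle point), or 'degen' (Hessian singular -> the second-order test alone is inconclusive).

Compute the Hessian H = grad^2 f:
  H = [[4, 4], [4, 4]]
Verify stationarity: grad f(x*) = H x* + g = (0, 0).
Eigenvalues of H: 0, 8.
H has a zero eigenvalue (singular; positive semidefinite but not definite), so H is neither positive definite, negative definite, nor indefinite. The second-order test alone is inconclusive -> degen.
(Indeed, f is constant along the null direction of H through x*, so x* is not a strict local extremum.)

degen


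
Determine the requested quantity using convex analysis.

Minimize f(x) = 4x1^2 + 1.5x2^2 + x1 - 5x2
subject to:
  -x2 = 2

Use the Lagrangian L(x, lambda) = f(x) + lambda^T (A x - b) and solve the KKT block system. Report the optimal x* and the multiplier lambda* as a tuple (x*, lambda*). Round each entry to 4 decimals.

Form the Lagrangian:
  L(x, lambda) = (1/2) x^T Q x + c^T x + lambda^T (A x - b)
Stationarity (grad_x L = 0): Q x + c + A^T lambda = 0.
Primal feasibility: A x = b.

This gives the KKT block system:
  [ Q   A^T ] [ x     ]   [-c ]
  [ A    0  ] [ lambda ] = [ b ]

Solving the linear system:
  x*      = (-0.125, -2)
  lambda* = (-11)
  f(x*)   = 15.9375

x* = (-0.125, -2), lambda* = (-11)


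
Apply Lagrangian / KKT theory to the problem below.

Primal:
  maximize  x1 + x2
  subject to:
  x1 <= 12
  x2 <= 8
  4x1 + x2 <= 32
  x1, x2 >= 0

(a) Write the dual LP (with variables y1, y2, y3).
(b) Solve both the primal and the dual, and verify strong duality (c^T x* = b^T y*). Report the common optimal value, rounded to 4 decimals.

The standard primal-dual pair for 'max c^T x s.t. A x <= b, x >= 0' is:
  Dual:  min b^T y  s.t.  A^T y >= c,  y >= 0.

So the dual LP is:
  minimize  12y1 + 8y2 + 32y3
  subject to:
    y1 + 4y3 >= 1
    y2 + y3 >= 1
    y1, y2, y3 >= 0

Solving the primal: x* = (6, 8).
  primal value c^T x* = 14.
Solving the dual: y* = (0, 0.75, 0.25).
  dual value b^T y* = 14.
Strong duality: c^T x* = b^T y*. Confirmed.

14
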